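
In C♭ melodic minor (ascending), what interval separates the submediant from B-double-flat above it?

The submediant of Cb melodic minor (ascending) is Ab.
Ab up to Bbb: letters A→B make it a second; 1 semitone makes it minor.

minor second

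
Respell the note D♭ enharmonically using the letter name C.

C#

Plain C sits 1 semitone below Db, so on the letter C the same pitch needs a sharp: C#.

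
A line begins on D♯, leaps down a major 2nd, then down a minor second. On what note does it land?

A major second down from D# is C# (letter C, 2 semitones down).
A minor second down from C# is B# (letter B, 1 semitone down).

B#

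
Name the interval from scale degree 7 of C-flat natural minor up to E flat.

augmented fourth

Scale degree 7 of Cb natural minor is Bbb.
Bbb up to Eb: letters B→E make it a fourth; 6 semitones makes it augmented.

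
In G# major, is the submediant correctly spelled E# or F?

E#

Each scale degree takes a distinct letter name. Degree 6 of a scale on G must use the letter E.
E# and F are enharmonically the same pitch, but only E# uses the letter E, so it is the correct spelling here.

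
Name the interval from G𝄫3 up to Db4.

Counting letters G–A–B–C–D gives a fifth.
Gbb→Db = 8 semitones, 1 wider than the perfect fifth (7), so augmented.

augmented fifth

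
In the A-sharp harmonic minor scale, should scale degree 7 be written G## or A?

Each scale degree takes a distinct letter name. Degree 7 of a scale on A must use the letter G.
G## and A are enharmonically the same pitch, but only G## uses the letter G, so it is the correct spelling here.

G##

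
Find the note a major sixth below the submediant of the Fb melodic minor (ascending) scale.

The submediant of Fb melodic minor (ascending) is Db.
A major sixth (9 semitones) below Db lands on the letter F, giving Fb.

Fb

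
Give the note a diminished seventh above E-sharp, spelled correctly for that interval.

D

E up a major seventh is D#, so the target letter is D.
From E#, a diminished seventh is 9 semitones up: D.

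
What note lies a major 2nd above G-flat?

G up a major second is A, so the target letter is A.
From Gb, a major second is 2 semitones up: Ab.

Ab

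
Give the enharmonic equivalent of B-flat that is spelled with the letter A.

A#

Plain A sits 1 semitone below Bb, so on the letter A the same pitch needs a sharp: A#.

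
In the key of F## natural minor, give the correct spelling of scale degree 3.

A#

The F## natural minor scale runs F## G## A# B# C## D# E#.
Degree 3 is A#.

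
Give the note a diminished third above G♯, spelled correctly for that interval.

Bb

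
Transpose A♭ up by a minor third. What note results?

A third above A lands on the letter C.
A minor third spans 3 semitones, so Ab moves to pitch class 11. On the letter C that is Cb.

Cb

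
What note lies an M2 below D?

C

D down a major second is C, so the target letter is C.
From D, a major second is 2 semitones down: C.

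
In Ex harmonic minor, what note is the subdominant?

A##

Degree 4 takes the letter 3 steps above E, which is A.
In harmonic minor, degree 4 sits 5 semitones above the tonic. E## + 5 semitones is pitch class 11, spelled on A as A##.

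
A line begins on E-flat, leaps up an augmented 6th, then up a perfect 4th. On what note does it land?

An augmented sixth up from Eb is C# (letter C, 10 semitones up).
A perfect fourth up from C# is F# (letter F, 5 semitones up).

F#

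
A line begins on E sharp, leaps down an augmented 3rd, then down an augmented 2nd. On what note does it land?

An augmented third down from E# is C (letter C, 5 semitones down).
An augmented second down from C is Bbb (letter B, 3 semitones down).

Bbb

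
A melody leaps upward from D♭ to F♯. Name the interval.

augmented third

Counting letters D–E–F gives a third.
Db→F# = 5 semitones, 1 wider than the major third (4), so augmented.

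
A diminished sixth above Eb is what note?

A sixth above E lands on the letter C.
A diminished sixth spans 7 semitones, so Eb moves to pitch class 10. On the letter C that is Cbb.

Cbb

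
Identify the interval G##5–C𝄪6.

perfect fourth

Counting letters G–A–B–C gives a fourth.
G##→C## = 5 semitones, exactly the perfect fourth.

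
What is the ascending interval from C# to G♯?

perfect fifth

Counting letters C–D–E–F–G gives a fifth.
C#→G# = 7 semitones, exactly the perfect fifth.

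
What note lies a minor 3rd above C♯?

E

C up a major third is E, so the target letter is E.
From C#, a minor third is 3 semitones up: E.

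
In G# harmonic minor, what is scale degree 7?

F##

The G# harmonic minor scale runs G# A# B C# D# E F##.
Degree 7 is F##.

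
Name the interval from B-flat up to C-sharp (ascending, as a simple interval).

The letter names run B→C, a span of 1 letter step, so the interval is some kind of second.
Bb to C# is 3 semitones. A major second is 2, so 3 makes it augmented.

augmented second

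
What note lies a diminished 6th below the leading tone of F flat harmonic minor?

G#

The leading tone of Fb harmonic minor is Eb.
A diminished sixth (7 semitones) below Eb lands on the letter G, giving G#.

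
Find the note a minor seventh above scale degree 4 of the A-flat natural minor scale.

Scale degree 4 of Ab natural minor is Db.
A minor seventh (10 semitones) above Db lands on the letter C, giving Cb.

Cb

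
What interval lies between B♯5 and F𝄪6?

perfect fifth

Counting letters B–C–D–E–F gives a fifth.
B#→F## = 7 semitones, exactly the perfect fifth.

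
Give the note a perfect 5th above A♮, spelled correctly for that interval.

E

A fifth above A lands on the letter E.
A perfect fifth spans 7 semitones, so A moves to pitch class 4. On the letter E that is E.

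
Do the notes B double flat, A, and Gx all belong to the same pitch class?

Bbb = pitch class 9 and A = pitch class 9 and G## = pitch class 9 — the same pitch class, so they are enharmonic equivalents.

Yes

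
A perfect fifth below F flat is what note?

Bbb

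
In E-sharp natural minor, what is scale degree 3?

G#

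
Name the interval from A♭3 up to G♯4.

The letter names run A→G, a span of 6 letter steps, so the interval is some kind of seventh.
Ab to G# is 12 semitones. A major seventh is 11, so 12 makes it augmented.

augmented seventh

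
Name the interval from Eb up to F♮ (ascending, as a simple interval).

major second

Counting letters E–F gives a second.
Eb→F = 2 semitones, exactly the major second.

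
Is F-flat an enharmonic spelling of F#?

Two spellings are enharmonically equivalent only if they share a pitch class.
Here Fb → 4, F# → 6; 4 ≠ 6, so they are not.

No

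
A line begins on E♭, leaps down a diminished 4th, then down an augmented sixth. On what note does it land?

A diminished fourth down from Eb is B (letter B, 4 semitones down).
An augmented sixth down from B is Db (letter D, 10 semitones down).

Db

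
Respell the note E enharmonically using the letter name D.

D##

Plain D sits 2 semitones below E, so on the letter D the same pitch needs a double sharp: D##.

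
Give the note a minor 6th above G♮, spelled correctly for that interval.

Eb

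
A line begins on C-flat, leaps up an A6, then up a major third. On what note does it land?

C#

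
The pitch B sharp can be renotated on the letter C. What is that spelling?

C

B# is pitch class 0. The letter C alone is pitch class 0.
Pitch class 0 on C needs no accidental: C.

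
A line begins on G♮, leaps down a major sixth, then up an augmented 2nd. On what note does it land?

C#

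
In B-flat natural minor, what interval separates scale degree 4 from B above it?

augmented fifth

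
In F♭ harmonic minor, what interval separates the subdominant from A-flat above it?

major seventh

The subdominant of Fb harmonic minor is Bbb.
Bbb up to Ab: letters B→A make it a seventh; 11 semitones makes it major.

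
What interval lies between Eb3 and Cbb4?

The letter names run E→C, a span of 5 letter steps, so the interval is some kind of sixth.
Eb to Cbb is 7 semitones. A major sixth is 9, so 7 makes it diminished.

diminished sixth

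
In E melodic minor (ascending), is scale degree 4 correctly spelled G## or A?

A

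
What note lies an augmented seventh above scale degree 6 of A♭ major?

Scale degree 6 of Ab major is F.
An augmented seventh (12 semitones) above F lands on the letter E, giving E#.

E#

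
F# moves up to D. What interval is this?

Counting letters F–G–A–B–C–D gives a sixth.
F#→D = 8 semitones, 1 narrower than the major sixth (9), so minor.

minor sixth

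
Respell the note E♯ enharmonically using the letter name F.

F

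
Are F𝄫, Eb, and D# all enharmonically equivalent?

Yes

Fbb = pitch class 3 and Eb = pitch class 3 and D# = pitch class 3 — the same pitch class, so they are enharmonic equivalents.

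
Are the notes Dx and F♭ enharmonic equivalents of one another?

Yes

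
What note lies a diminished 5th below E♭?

A

E down a perfect fifth is A, so the target letter is A.
From Eb, a diminished fifth is 6 semitones down: A.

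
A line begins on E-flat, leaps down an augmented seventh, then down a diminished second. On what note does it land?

Eb

An augmented seventh down from Eb is Fbb (letter F, 12 semitones down).
A diminished second down from Fbb is Eb (letter E, 0 semitones down).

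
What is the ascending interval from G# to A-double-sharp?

augmented second

Counting letters G–A gives a second.
G#→A## = 3 semitones, 1 wider than the major second (2), so augmented.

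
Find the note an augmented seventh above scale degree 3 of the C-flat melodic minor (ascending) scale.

D

Scale degree 3 of Cb melodic minor (ascending) is Ebb.
An augmented seventh (12 semitones) above Ebb lands on the letter D, giving D.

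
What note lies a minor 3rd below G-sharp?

E#

G down a major third is Eb, so the target letter is E.
From G#, a minor third is 3 semitones down: E#.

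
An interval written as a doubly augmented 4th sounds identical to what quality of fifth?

perfect

A doubly augmented fourth spans 7 semitones.
A fifth spanning 7 semitones is perfect (the perfect fifth is 7).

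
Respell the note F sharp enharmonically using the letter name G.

F# is pitch class 6. The letter G alone is pitch class 7.
To reach pitch class 6 from G requires an offset of -1 semitone, i.e. flat: Gb.

Gb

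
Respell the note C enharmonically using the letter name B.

B#

Plain B sits 1 semitone below C, so on the letter B the same pitch needs a sharp: B#.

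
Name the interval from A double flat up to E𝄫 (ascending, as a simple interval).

perfect fifth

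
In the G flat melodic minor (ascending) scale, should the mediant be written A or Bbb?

Each scale degree takes a distinct letter name. Degree 3 of a scale on G must use the letter B.
Bbb and A are enharmonically the same pitch, but only Bbb uses the letter B, so it is the correct spelling here.

Bbb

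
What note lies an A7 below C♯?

Db

C down a major seventh is Db, so the target letter is D.
From C#, an augmented seventh is 12 semitones down: Db.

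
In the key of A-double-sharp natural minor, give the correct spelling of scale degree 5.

E##

Degree 5 takes the letter 4 steps above A, which is E.
In natural minor, degree 5 sits 7 semitones above the tonic. A## + 7 semitones is pitch class 6, spelled on E as E##.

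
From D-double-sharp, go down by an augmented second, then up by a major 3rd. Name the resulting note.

E#

An augmented second down from D## is C# (letter C, 3 semitones down).
A major third up from C# is E# (letter E, 4 semitones up).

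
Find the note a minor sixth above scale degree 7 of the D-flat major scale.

Scale degree 7 of Db major is C.
A minor sixth (8 semitones) above C lands on the letter A, giving Ab.

Ab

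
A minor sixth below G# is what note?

A sixth below G lands on the letter B.
A minor sixth spans 8 semitones, so G# moves to pitch class 0. On the letter B that is B#.

B#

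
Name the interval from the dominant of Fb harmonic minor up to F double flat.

diminished fourth

The dominant of Fb harmonic minor is Cb.
Cb up to Fbb: letters C→F make it a fourth; 4 semitones makes it diminished.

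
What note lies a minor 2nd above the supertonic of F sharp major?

A

The supertonic of F# major is G#.
A minor second (1 semitone) above G# lands on the letter A, giving A.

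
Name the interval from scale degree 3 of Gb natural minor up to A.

augmented seventh

Scale degree 3 of Gb natural minor is Bbb.
Bbb up to A: letters B→A make it a seventh; 12 semitones makes it augmented.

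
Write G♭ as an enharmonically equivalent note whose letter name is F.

F#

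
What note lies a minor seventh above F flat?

Ebb

A seventh above F lands on the letter E.
A minor seventh spans 10 semitones, so Fb moves to pitch class 2. On the letter E that is Ebb.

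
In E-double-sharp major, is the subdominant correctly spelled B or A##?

Each scale degree takes a distinct letter name. Degree 4 of a scale on E must use the letter A.
A## and B are enharmonically the same pitch, but only A## uses the letter A, so it is the correct spelling here.

A##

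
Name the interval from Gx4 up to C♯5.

diminished fourth

The letter names run G→C, a span of 3 letter steps, so the interval is some kind of fourth.
G## to C# is 4 semitones. A perfect fourth is 5, so 4 makes it diminished.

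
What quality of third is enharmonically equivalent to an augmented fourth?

doubly augmented

An augmented fourth spans 6 semitones.
A third spanning 6 semitones is doubly augmented (the major third is 4).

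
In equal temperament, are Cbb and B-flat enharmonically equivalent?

Yes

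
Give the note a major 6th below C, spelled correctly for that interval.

Eb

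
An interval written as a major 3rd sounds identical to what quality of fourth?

diminished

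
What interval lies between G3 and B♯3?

Counting letters G–A–B gives a third.
G→B# = 5 semitones, 1 wider than the major third (4), so augmented.

augmented third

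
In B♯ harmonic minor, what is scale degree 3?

D#

Degree 3 takes the letter 2 steps above B, which is D.
In harmonic minor, degree 3 sits 3 semitones above the tonic. B# + 3 semitones is pitch class 3, spelled on D as D#.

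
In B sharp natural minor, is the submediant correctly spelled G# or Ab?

Each scale degree takes a distinct letter name. Degree 6 of a scale on B must use the letter G.
G# and Ab are enharmonically the same pitch, but only G# uses the letter G, so it is the correct spelling here.

G#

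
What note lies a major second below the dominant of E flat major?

Ab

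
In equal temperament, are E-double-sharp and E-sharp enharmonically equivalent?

No

E## is pitch class 6; E# is pitch class 5.
The pitch classes differ (6 vs. 5), so they are not enharmonic equivalents.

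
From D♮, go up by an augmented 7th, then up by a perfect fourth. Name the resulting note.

F##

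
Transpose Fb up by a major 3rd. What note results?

Ab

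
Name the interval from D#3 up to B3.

The letter names run D→B, a span of 5 letter steps, so the interval is some kind of sixth.
D# to B is 8 semitones. A major sixth is 9, so 8 makes it minor.

minor sixth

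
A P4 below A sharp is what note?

A fourth below A lands on the letter E.
A perfect fourth spans 5 semitones, so A# moves to pitch class 5. On the letter E that is E#.

E#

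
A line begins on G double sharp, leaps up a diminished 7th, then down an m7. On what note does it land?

G#

A diminished seventh up from G## is F# (letter F, 9 semitones up).
A minor seventh down from F# is G# (letter G, 10 semitones down).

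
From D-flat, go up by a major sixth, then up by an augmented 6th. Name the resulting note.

G#

A major sixth up from Db is Bb (letter B, 9 semitones up).
An augmented sixth up from Bb is G# (letter G, 10 semitones up).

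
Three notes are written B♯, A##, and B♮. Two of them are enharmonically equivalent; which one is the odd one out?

B#

In 12-tone equal temperament, enharmonic equivalents share a pitch class. B# is pitch class 0; A## is pitch class 11; B is pitch class 11.
A## and B share pitch class 11, while B# is pitch class 0.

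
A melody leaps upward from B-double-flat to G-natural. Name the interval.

augmented sixth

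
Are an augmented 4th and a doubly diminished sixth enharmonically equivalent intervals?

An augmented fourth spans 6 semitones; a doubly diminished sixth spans 6.
They are enharmonically equivalent.

Yes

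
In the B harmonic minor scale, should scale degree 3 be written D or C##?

D

Each scale degree takes a distinct letter name. Degree 3 of a scale on B must use the letter D.
D and C## are enharmonically the same pitch, but only D uses the letter D, so it is the correct spelling here.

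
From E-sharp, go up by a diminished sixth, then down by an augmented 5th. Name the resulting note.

A diminished sixth up from E# is C (letter C, 7 semitones up).
An augmented fifth down from C is Fb (letter F, 8 semitones down).

Fb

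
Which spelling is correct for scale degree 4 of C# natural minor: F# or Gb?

Each scale degree takes a distinct letter name. Degree 4 of a scale on C must use the letter F.
F# and Gb are enharmonically the same pitch, but only F# uses the letter F, so it is the correct spelling here.

F#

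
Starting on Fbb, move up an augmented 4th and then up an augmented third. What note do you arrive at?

D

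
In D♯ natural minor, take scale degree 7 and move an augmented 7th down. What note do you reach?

Scale degree 7 of D# natural minor is C#.
An augmented seventh (12 semitones) below C# lands on the letter D, giving Db.

Db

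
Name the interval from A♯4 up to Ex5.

augmented fifth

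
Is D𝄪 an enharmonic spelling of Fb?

Yes

D## = pitch class 4 and Fb = pitch class 4 — the same pitch class, so they are enharmonic equivalents.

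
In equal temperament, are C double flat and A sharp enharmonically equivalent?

Yes

Cbb = pitch class 10 and A# = pitch class 10 — the same pitch class, so they are enharmonic equivalents.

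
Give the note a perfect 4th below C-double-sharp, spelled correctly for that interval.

G##

C down a perfect fourth is G, so the target letter is G.
From C##, a perfect fourth is 5 semitones down: G##.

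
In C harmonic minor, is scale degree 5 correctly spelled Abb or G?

G

Each scale degree takes a distinct letter name. Degree 5 of a scale on C must use the letter G.
G and Abb are enharmonically the same pitch, but only G uses the letter G, so it is the correct spelling here.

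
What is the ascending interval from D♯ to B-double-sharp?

augmented sixth

Counting letters D–E–F–G–A–B gives a sixth.
D#→B## = 10 semitones, 1 wider than the major sixth (9), so augmented.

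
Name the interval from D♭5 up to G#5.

doubly augmented fourth

The letter names run D→G, a span of 3 letter steps, so the interval is some kind of fourth.
Db to G# is 7 semitones. A perfect fourth is 5, so 7 makes it doubly augmented.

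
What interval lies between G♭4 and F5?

Counting letters G–A–B–C–D–E–F gives a seventh.
Gb→F = 11 semitones, exactly the major seventh.

major seventh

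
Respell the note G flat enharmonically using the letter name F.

F#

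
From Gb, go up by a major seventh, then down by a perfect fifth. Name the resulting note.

A major seventh up from Gb is F (letter F, 11 semitones up).
A perfect fifth down from F is Bb (letter B, 7 semitones down).

Bb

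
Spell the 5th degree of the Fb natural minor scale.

Cb

The Fb natural minor scale runs Fb Gb Abb Bbb Cb Dbb Ebb.
Degree 5 is Cb.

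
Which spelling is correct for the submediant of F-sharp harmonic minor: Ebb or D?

D

Each scale degree takes a distinct letter name. Degree 6 of a scale on F must use the letter D.
D and Ebb are enharmonically the same pitch, but only D uses the letter D, so it is the correct spelling here.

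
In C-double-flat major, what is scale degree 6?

Abb

Degree 6 takes the letter 5 steps above C, which is A.
In major, degree 6 sits 9 semitones above the tonic. Cbb + 9 semitones is pitch class 7, spelled on A as Abb.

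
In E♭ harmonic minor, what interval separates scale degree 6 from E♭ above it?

major third

Scale degree 6 of Eb harmonic minor is Cb.
Cb up to Eb: letters C→E make it a third; 4 semitones makes it major.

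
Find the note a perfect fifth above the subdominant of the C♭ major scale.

Cb

The subdominant of Cb major is Fb.
A perfect fifth (7 semitones) above Fb lands on the letter C, giving Cb.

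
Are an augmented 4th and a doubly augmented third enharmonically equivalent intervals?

An augmented fourth spans 6 semitones; a doubly augmented third spans 6.
They are enharmonically equivalent.

Yes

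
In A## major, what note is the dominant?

E##

Degree 5 takes the letter 4 steps above A, which is E.
In major, degree 5 sits 7 semitones above the tonic. A## + 7 semitones is pitch class 6, spelled on E as E##.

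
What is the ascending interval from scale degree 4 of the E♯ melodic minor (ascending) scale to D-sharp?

perfect fourth

Scale degree 4 of E# melodic minor (ascending) is A#.
A# up to D#: letters A→D make it a fourth; 5 semitones makes it perfect.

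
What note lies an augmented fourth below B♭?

B down a perfect fourth is F#, so the target letter is F.
From Bb, an augmented fourth is 6 semitones down: Fb.

Fb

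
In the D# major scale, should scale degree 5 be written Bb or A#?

Each scale degree takes a distinct letter name. Degree 5 of a scale on D must use the letter A.
A# and Bb are enharmonically the same pitch, but only A# uses the letter A, so it is the correct spelling here.

A#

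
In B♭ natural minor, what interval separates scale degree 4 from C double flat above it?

diminished sixth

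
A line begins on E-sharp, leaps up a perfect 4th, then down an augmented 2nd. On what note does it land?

G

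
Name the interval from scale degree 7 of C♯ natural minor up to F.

diminished fifth

Scale degree 7 of C# natural minor is B.
B up to F: letters B→F make it a fifth; 6 semitones makes it diminished.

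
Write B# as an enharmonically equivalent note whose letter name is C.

C

B# is pitch class 0. The letter C alone is pitch class 0.
Pitch class 0 on C needs no accidental: C.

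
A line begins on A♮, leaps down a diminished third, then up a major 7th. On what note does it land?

E##

A diminished third down from A is F## (letter F, 2 semitones down).
A major seventh up from F## is E## (letter E, 11 semitones up).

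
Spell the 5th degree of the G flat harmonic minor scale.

Db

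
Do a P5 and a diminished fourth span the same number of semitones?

No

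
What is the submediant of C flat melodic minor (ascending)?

Ab

The Cb melodic minor (ascending) scale runs Cb Db Ebb Fb Gb Ab Bb.
Degree 6 is Ab.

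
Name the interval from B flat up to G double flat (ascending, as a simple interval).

diminished sixth

Counting letters B–C–D–E–F–G gives a sixth.
Bb→Gbb = 7 semitones, 2 narrower than the major sixth (9), so diminished.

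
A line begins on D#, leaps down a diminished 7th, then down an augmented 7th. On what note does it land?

A diminished seventh down from D# is E## (letter E, 9 semitones down).
An augmented seventh down from E## is F# (letter F, 12 semitones down).

F#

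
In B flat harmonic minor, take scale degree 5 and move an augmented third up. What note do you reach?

Scale degree 5 of Bb harmonic minor is F.
An augmented third (5 semitones) above F lands on the letter A, giving A#.

A#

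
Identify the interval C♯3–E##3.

augmented third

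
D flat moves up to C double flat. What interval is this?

Counting letters D–E–F–G–A–B–C gives a seventh.
Db→Cbb = 9 semitones, 2 narrower than the major seventh (11), so diminished.

diminished seventh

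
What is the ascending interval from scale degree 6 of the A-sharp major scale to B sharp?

perfect fourth

Scale degree 6 of A# major is F##.
F## up to B#: letters F→B make it a fourth; 5 semitones makes it perfect.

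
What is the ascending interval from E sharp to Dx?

major seventh

The letter names run E→D, a span of 6 letter steps, so the interval is some kind of seventh.
E# to D## is 11 semitones. A major seventh is 11, so 11 makes it major.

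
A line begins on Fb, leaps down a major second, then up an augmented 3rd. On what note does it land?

G

A major second down from Fb is Ebb (letter E, 2 semitones down).
An augmented third up from Ebb is G (letter G, 5 semitones up).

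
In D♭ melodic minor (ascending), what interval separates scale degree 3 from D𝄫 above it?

Scale degree 3 of Db melodic minor (ascending) is Fb.
Fb up to Dbb: letters F→D make it a sixth; 8 semitones makes it minor.

minor sixth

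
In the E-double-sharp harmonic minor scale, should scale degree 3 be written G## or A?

G##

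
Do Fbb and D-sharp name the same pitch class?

Fbb is pitch class 3; D# is pitch class 3.
All spellings map to pitch class 3, so they are enharmonically equivalent.

Yes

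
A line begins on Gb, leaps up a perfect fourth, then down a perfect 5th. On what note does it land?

A perfect fourth up from Gb is Cb (letter C, 5 semitones up).
A perfect fifth down from Cb is Fb (letter F, 7 semitones down).

Fb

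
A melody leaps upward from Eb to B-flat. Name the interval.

The letter names run E→B, a span of 4 letter steps, so the interval is some kind of fifth.
Eb to Bb is 7 semitones. A perfect fifth is 7, so 7 makes it perfect.

perfect fifth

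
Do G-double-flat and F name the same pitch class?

Gbb is pitch class 5; F is pitch class 5.
All spellings map to pitch class 5, so they are enharmonically equivalent.

Yes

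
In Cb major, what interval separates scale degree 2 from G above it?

augmented fourth

Scale degree 2 of Cb major is Db.
Db up to G: letters D→G make it a fourth; 6 semitones makes it augmented.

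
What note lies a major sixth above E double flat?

E up a major sixth is C#, so the target letter is C.
From Ebb, a major sixth is 9 semitones up: Cb.

Cb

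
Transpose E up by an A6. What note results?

C##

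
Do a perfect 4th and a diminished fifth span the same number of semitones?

No

A perfect fourth spans 5 semitones; a diminished fifth spans 6.
The spans differ, so they are not enharmonic equivalents.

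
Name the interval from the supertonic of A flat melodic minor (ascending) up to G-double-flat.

diminished sixth

The supertonic of Ab melodic minor (ascending) is Bb.
Bb up to Gbb: letters B→G make it a sixth; 7 semitones makes it diminished.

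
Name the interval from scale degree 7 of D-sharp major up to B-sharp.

Scale degree 7 of D# major is C##.
C## up to B#: letters C→B make it a seventh; 10 semitones makes it minor.

minor seventh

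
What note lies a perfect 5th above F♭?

Cb

A fifth above F lands on the letter C.
A perfect fifth spans 7 semitones, so Fb moves to pitch class 11. On the letter C that is Cb.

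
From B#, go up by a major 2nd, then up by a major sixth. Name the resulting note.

A major second up from B# is C## (letter C, 2 semitones up).
A major sixth up from C## is A## (letter A, 9 semitones up).

A##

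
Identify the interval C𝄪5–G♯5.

diminished fifth

The letter names run C→G, a span of 4 letter steps, so the interval is some kind of fifth.
C## to G# is 6 semitones. A perfect fifth is 7, so 6 makes it diminished.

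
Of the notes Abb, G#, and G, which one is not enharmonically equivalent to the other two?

In 12-tone equal temperament, enharmonic equivalents share a pitch class. Abb is pitch class 7; G# is pitch class 8; G is pitch class 7.
Abb and G share pitch class 7, while G# is pitch class 8.

G#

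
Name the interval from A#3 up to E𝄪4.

Counting letters A–B–C–D–E gives a fifth.
A#→E## = 8 semitones, 1 wider than the perfect fifth (7), so augmented.

augmented fifth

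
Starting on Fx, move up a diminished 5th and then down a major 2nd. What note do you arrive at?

A diminished fifth up from F## is C# (letter C, 6 semitones up).
A major second down from C# is B (letter B, 2 semitones down).

B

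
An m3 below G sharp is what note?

E#

A third below G lands on the letter E.
A minor third spans 3 semitones, so G# moves to pitch class 5. On the letter E that is E#.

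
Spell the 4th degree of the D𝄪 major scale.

Degree 4 takes the letter 3 steps above D, which is G.
In major, degree 4 sits 5 semitones above the tonic. D## + 5 semitones is pitch class 9, spelled on G as G##.

G##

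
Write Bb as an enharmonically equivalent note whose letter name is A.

Bb is pitch class 10. The letter A alone is pitch class 9.
To reach pitch class 10 from A requires an offset of +1 semitone, i.e. sharp: A#.

A#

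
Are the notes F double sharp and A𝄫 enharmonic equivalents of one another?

Yes

F## is pitch class 7; Abb is pitch class 7.
All spellings map to pitch class 7, so they are enharmonically equivalent.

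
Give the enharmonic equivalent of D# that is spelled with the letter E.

Plain E sits 1 semitone above D#, so on the letter E the same pitch needs a flat: Eb.

Eb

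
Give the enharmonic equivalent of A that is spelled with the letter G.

G##

Plain G sits 2 semitones below A, so on the letter G the same pitch needs a double sharp: G##.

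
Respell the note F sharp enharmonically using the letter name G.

Gb

Plain G sits 1 semitone above F#, so on the letter G the same pitch needs a flat: Gb.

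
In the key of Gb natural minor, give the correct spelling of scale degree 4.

Cb

Degree 4 takes the letter 3 steps above G, which is C.
In natural minor, degree 4 sits 5 semitones above the tonic. Gb + 5 semitones is pitch class 11, spelled on C as Cb.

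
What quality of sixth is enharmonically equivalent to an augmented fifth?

An augmented fifth spans 8 semitones.
A sixth spanning 8 semitones is minor (the major sixth is 9).

minor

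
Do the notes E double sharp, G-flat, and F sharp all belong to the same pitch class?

Yes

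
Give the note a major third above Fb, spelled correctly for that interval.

Ab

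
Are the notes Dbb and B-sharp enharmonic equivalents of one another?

Dbb is pitch class 0; B# is pitch class 0.
All spellings map to pitch class 0, so they are enharmonically equivalent.

Yes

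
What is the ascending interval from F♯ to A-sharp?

major third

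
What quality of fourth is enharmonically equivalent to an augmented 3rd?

perfect

An augmented third spans 5 semitones.
A fourth spanning 5 semitones is perfect (the perfect fourth is 5).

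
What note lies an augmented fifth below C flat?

C down a perfect fifth is F, so the target letter is F.
From Cb, an augmented fifth is 8 semitones down: Fbb.

Fbb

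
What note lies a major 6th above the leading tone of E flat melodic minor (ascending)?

B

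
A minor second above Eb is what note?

A second above E lands on the letter F.
A minor second spans 1 semitone, so Eb moves to pitch class 4. On the letter F that is Fb.

Fb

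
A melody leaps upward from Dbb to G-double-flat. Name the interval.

perfect fourth

The letter names run D→G, a span of 3 letter steps, so the interval is some kind of fourth.
Dbb to Gbb is 5 semitones. A perfect fourth is 5, so 5 makes it perfect.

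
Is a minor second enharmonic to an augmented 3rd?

A minor second spans 1 semitone; an augmented third spans 5.
The spans differ, so they are not enharmonic equivalents.

No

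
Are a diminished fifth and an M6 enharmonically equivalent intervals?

A diminished fifth spans 6 semitones; a major sixth spans 9.
The spans differ, so they are not enharmonic equivalents.

No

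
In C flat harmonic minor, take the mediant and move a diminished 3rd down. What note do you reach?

The mediant of Cb harmonic minor is Ebb.
A diminished third (2 semitones) below Ebb lands on the letter C, giving C.

C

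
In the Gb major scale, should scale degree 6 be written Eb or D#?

Eb

Each scale degree takes a distinct letter name. Degree 6 of a scale on G must use the letter E.
Eb and D# are enharmonically the same pitch, but only Eb uses the letter E, so it is the correct spelling here.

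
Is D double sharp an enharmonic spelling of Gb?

D## is pitch class 4; Gb is pitch class 6.
The pitch classes differ (4 vs. 6), so they are not enharmonic equivalents.

No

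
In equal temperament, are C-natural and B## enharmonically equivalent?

C is pitch class 0; B## is pitch class 1.
The pitch classes differ (0 vs. 1), so they are not enharmonic equivalents.

No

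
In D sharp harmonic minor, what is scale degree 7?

C##

The D# harmonic minor scale runs D# E# F# G# A# B C##.
Degree 7 is C##.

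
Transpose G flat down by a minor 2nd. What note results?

F

G down a major second is F, so the target letter is F.
From Gb, a minor second is 1 semitone down: F.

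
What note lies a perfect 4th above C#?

F#

A fourth above C lands on the letter F.
A perfect fourth spans 5 semitones, so C# moves to pitch class 6. On the letter F that is F#.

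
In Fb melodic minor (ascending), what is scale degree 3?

Abb

Degree 3 takes the letter 2 steps above F, which is A.
In melodic minor (ascending), degree 3 sits 3 semitones above the tonic. Fb + 3 semitones is pitch class 7, spelled on A as Abb.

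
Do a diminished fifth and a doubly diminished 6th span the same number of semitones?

A diminished fifth spans 6 semitones; a doubly diminished sixth spans 6.
They are enharmonically equivalent.

Yes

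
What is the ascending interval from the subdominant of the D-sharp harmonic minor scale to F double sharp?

The subdominant of D# harmonic minor is G#.
G# up to F##: letters G→F make it a seventh; 11 semitones makes it major.

major seventh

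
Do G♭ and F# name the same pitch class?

Gb = pitch class 6 and F# = pitch class 6 — the same pitch class, so they are enharmonic equivalents.

Yes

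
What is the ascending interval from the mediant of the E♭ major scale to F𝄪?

The mediant of Eb major is G.
G up to F##: letters G→F make it a seventh; 12 semitones makes it augmented.

augmented seventh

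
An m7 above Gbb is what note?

Fbb

A seventh above G lands on the letter F.
A minor seventh spans 10 semitones, so Gbb moves to pitch class 3. On the letter F that is Fbb.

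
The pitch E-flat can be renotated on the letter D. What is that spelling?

D#

Plain D sits 1 semitone below Eb, so on the letter D the same pitch needs a sharp: D#.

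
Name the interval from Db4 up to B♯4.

Counting letters D–E–F–G–A–B gives a sixth.
Db→B# = 11 semitones, 2 wider than the major sixth (9), so doubly augmented.

doubly augmented sixth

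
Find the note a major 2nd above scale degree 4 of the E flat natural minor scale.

Scale degree 4 of Eb natural minor is Ab.
A major second (2 semitones) above Ab lands on the letter B, giving Bb.

Bb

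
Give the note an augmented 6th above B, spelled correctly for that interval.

A sixth above B lands on the letter G.
An augmented sixth spans 10 semitones, so B moves to pitch class 9. On the letter G that is G##.

G##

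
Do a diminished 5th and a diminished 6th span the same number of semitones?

A diminished fifth spans 6 semitones; a diminished sixth spans 7.
The spans differ, so they are not enharmonic equivalents.

No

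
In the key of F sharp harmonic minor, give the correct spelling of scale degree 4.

The F# harmonic minor scale runs F# G# A B C# D E#.
Degree 4 is B.

B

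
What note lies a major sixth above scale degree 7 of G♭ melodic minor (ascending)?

Scale degree 7 of Gb melodic minor (ascending) is F.
A major sixth (9 semitones) above F lands on the letter D, giving D.

D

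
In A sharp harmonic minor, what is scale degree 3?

C#

Degree 3 takes the letter 2 steps above A, which is C.
In harmonic minor, degree 3 sits 3 semitones above the tonic. A# + 3 semitones is pitch class 1, spelled on C as C#.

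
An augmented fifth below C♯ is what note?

F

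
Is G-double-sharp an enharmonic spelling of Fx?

No

G## is pitch class 9; F## is pitch class 7.
The pitch classes differ (9 vs. 7), so they are not enharmonic equivalents.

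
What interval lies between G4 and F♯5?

major seventh

The letter names run G→F, a span of 6 letter steps, so the interval is some kind of seventh.
G to F# is 11 semitones. A major seventh is 11, so 11 makes it major.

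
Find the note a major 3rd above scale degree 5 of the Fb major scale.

Scale degree 5 of Fb major is Cb.
A major third (4 semitones) above Cb lands on the letter E, giving Eb.

Eb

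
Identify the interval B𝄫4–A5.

The letter names run B→A, a span of 6 letter steps, so the interval is some kind of seventh.
Bbb to A is 12 semitones. A major seventh is 11, so 12 makes it augmented.

augmented seventh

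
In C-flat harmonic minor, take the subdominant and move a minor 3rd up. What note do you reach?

Abb

The subdominant of Cb harmonic minor is Fb.
A minor third (3 semitones) above Fb lands on the letter A, giving Abb.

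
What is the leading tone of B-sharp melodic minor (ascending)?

Degree 7 takes the letter 6 steps above B, which is A.
In melodic minor (ascending), degree 7 sits 11 semitones above the tonic. B# + 11 semitones is pitch class 11, spelled on A as A##.

A##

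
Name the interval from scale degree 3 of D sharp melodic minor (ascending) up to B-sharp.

augmented fourth

Scale degree 3 of D# melodic minor (ascending) is F#.
F# up to B#: letters F→B make it a fourth; 6 semitones makes it augmented.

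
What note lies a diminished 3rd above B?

A third above B lands on the letter D.
A diminished third spans 2 semitones, so B moves to pitch class 1. On the letter D that is Db.

Db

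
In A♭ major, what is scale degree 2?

Degree 2 takes the letter 1 step above A, which is B.
In major, degree 2 sits 2 semitones above the tonic. Ab + 2 semitones is pitch class 10, spelled on B as Bb.

Bb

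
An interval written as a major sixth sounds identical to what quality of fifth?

A major sixth spans 9 semitones.
A fifth spanning 9 semitones is doubly augmented (the perfect fifth is 7).

doubly augmented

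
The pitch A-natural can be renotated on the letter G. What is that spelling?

A is pitch class 9. The letter G alone is pitch class 7.
To reach pitch class 9 from G requires an offset of +2 semitones, i.e. double sharp: G##.

G##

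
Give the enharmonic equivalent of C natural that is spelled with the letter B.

C is pitch class 0. The letter B alone is pitch class 11.
To reach pitch class 0 from B requires an offset of +1 semitone, i.e. sharp: B#.

B#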